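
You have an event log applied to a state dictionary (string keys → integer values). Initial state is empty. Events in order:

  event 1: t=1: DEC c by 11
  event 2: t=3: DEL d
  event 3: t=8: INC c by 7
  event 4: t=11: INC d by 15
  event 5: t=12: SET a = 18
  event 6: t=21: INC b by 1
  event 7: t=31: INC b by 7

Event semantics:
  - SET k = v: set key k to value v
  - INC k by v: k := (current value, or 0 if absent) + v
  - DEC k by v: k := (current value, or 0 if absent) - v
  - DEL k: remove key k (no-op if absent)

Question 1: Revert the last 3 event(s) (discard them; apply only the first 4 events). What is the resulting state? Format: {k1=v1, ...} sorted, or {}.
Keep first 4 events (discard last 3):
  after event 1 (t=1: DEC c by 11): {c=-11}
  after event 2 (t=3: DEL d): {c=-11}
  after event 3 (t=8: INC c by 7): {c=-4}
  after event 4 (t=11: INC d by 15): {c=-4, d=15}

Answer: {c=-4, d=15}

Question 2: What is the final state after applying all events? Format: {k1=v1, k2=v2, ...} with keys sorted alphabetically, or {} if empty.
Answer: {a=18, b=8, c=-4, d=15}

Derivation:
  after event 1 (t=1: DEC c by 11): {c=-11}
  after event 2 (t=3: DEL d): {c=-11}
  after event 3 (t=8: INC c by 7): {c=-4}
  after event 4 (t=11: INC d by 15): {c=-4, d=15}
  after event 5 (t=12: SET a = 18): {a=18, c=-4, d=15}
  after event 6 (t=21: INC b by 1): {a=18, b=1, c=-4, d=15}
  after event 7 (t=31: INC b by 7): {a=18, b=8, c=-4, d=15}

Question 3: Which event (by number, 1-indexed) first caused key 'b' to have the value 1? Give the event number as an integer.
Answer: 6

Derivation:
Looking for first event where b becomes 1:
  event 6: b (absent) -> 1  <-- first match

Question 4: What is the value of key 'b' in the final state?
Answer: 8

Derivation:
Track key 'b' through all 7 events:
  event 1 (t=1: DEC c by 11): b unchanged
  event 2 (t=3: DEL d): b unchanged
  event 3 (t=8: INC c by 7): b unchanged
  event 4 (t=11: INC d by 15): b unchanged
  event 5 (t=12: SET a = 18): b unchanged
  event 6 (t=21: INC b by 1): b (absent) -> 1
  event 7 (t=31: INC b by 7): b 1 -> 8
Final: b = 8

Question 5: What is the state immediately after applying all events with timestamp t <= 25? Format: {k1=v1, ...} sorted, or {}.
Answer: {a=18, b=1, c=-4, d=15}

Derivation:
Apply events with t <= 25 (6 events):
  after event 1 (t=1: DEC c by 11): {c=-11}
  after event 2 (t=3: DEL d): {c=-11}
  after event 3 (t=8: INC c by 7): {c=-4}
  after event 4 (t=11: INC d by 15): {c=-4, d=15}
  after event 5 (t=12: SET a = 18): {a=18, c=-4, d=15}
  after event 6 (t=21: INC b by 1): {a=18, b=1, c=-4, d=15}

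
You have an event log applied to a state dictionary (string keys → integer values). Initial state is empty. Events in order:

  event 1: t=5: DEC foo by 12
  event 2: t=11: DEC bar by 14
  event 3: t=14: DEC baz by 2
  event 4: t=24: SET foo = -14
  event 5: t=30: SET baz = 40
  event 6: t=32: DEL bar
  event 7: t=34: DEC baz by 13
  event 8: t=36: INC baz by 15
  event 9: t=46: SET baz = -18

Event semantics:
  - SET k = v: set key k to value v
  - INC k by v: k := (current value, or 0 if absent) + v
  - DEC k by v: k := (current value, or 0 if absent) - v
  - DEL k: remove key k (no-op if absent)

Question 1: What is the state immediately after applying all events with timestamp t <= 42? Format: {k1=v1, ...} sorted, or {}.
Apply events with t <= 42 (8 events):
  after event 1 (t=5: DEC foo by 12): {foo=-12}
  after event 2 (t=11: DEC bar by 14): {bar=-14, foo=-12}
  after event 3 (t=14: DEC baz by 2): {bar=-14, baz=-2, foo=-12}
  after event 4 (t=24: SET foo = -14): {bar=-14, baz=-2, foo=-14}
  after event 5 (t=30: SET baz = 40): {bar=-14, baz=40, foo=-14}
  after event 6 (t=32: DEL bar): {baz=40, foo=-14}
  after event 7 (t=34: DEC baz by 13): {baz=27, foo=-14}
  after event 8 (t=36: INC baz by 15): {baz=42, foo=-14}

Answer: {baz=42, foo=-14}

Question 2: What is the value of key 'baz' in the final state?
Track key 'baz' through all 9 events:
  event 1 (t=5: DEC foo by 12): baz unchanged
  event 2 (t=11: DEC bar by 14): baz unchanged
  event 3 (t=14: DEC baz by 2): baz (absent) -> -2
  event 4 (t=24: SET foo = -14): baz unchanged
  event 5 (t=30: SET baz = 40): baz -2 -> 40
  event 6 (t=32: DEL bar): baz unchanged
  event 7 (t=34: DEC baz by 13): baz 40 -> 27
  event 8 (t=36: INC baz by 15): baz 27 -> 42
  event 9 (t=46: SET baz = -18): baz 42 -> -18
Final: baz = -18

Answer: -18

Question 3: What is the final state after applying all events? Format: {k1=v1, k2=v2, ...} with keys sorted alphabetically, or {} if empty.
  after event 1 (t=5: DEC foo by 12): {foo=-12}
  after event 2 (t=11: DEC bar by 14): {bar=-14, foo=-12}
  after event 3 (t=14: DEC baz by 2): {bar=-14, baz=-2, foo=-12}
  after event 4 (t=24: SET foo = -14): {bar=-14, baz=-2, foo=-14}
  after event 5 (t=30: SET baz = 40): {bar=-14, baz=40, foo=-14}
  after event 6 (t=32: DEL bar): {baz=40, foo=-14}
  after event 7 (t=34: DEC baz by 13): {baz=27, foo=-14}
  after event 8 (t=36: INC baz by 15): {baz=42, foo=-14}
  after event 9 (t=46: SET baz = -18): {baz=-18, foo=-14}

Answer: {baz=-18, foo=-14}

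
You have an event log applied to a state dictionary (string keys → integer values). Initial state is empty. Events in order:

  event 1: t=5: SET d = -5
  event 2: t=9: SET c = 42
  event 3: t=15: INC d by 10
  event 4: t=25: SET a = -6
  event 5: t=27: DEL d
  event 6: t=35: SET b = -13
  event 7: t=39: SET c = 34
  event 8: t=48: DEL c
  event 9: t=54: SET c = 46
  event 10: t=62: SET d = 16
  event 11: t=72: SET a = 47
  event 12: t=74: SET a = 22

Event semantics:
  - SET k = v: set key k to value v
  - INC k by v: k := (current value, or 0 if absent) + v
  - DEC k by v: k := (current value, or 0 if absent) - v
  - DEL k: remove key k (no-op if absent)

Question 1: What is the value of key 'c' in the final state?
Track key 'c' through all 12 events:
  event 1 (t=5: SET d = -5): c unchanged
  event 2 (t=9: SET c = 42): c (absent) -> 42
  event 3 (t=15: INC d by 10): c unchanged
  event 4 (t=25: SET a = -6): c unchanged
  event 5 (t=27: DEL d): c unchanged
  event 6 (t=35: SET b = -13): c unchanged
  event 7 (t=39: SET c = 34): c 42 -> 34
  event 8 (t=48: DEL c): c 34 -> (absent)
  event 9 (t=54: SET c = 46): c (absent) -> 46
  event 10 (t=62: SET d = 16): c unchanged
  event 11 (t=72: SET a = 47): c unchanged
  event 12 (t=74: SET a = 22): c unchanged
Final: c = 46

Answer: 46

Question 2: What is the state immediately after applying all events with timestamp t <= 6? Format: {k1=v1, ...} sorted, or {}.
Answer: {d=-5}

Derivation:
Apply events with t <= 6 (1 events):
  after event 1 (t=5: SET d = -5): {d=-5}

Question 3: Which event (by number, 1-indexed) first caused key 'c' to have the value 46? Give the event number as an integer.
Looking for first event where c becomes 46:
  event 2: c = 42
  event 3: c = 42
  event 4: c = 42
  event 5: c = 42
  event 6: c = 42
  event 7: c = 34
  event 8: c = (absent)
  event 9: c (absent) -> 46  <-- first match

Answer: 9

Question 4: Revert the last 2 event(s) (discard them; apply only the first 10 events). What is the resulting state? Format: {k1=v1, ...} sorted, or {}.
Keep first 10 events (discard last 2):
  after event 1 (t=5: SET d = -5): {d=-5}
  after event 2 (t=9: SET c = 42): {c=42, d=-5}
  after event 3 (t=15: INC d by 10): {c=42, d=5}
  after event 4 (t=25: SET a = -6): {a=-6, c=42, d=5}
  after event 5 (t=27: DEL d): {a=-6, c=42}
  after event 6 (t=35: SET b = -13): {a=-6, b=-13, c=42}
  after event 7 (t=39: SET c = 34): {a=-6, b=-13, c=34}
  after event 8 (t=48: DEL c): {a=-6, b=-13}
  after event 9 (t=54: SET c = 46): {a=-6, b=-13, c=46}
  after event 10 (t=62: SET d = 16): {a=-6, b=-13, c=46, d=16}

Answer: {a=-6, b=-13, c=46, d=16}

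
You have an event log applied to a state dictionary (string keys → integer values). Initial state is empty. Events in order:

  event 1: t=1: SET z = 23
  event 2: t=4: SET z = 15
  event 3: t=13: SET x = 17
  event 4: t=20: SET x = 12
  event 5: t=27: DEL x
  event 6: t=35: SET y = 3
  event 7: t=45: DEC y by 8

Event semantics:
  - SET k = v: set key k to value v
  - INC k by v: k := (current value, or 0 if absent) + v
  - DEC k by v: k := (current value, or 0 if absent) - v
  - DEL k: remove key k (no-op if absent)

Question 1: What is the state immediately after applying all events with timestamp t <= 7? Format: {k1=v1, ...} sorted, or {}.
Answer: {z=15}

Derivation:
Apply events with t <= 7 (2 events):
  after event 1 (t=1: SET z = 23): {z=23}
  after event 2 (t=4: SET z = 15): {z=15}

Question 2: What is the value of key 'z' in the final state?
Track key 'z' through all 7 events:
  event 1 (t=1: SET z = 23): z (absent) -> 23
  event 2 (t=4: SET z = 15): z 23 -> 15
  event 3 (t=13: SET x = 17): z unchanged
  event 4 (t=20: SET x = 12): z unchanged
  event 5 (t=27: DEL x): z unchanged
  event 6 (t=35: SET y = 3): z unchanged
  event 7 (t=45: DEC y by 8): z unchanged
Final: z = 15

Answer: 15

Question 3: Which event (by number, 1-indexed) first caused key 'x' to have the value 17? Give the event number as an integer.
Answer: 3

Derivation:
Looking for first event where x becomes 17:
  event 3: x (absent) -> 17  <-- first match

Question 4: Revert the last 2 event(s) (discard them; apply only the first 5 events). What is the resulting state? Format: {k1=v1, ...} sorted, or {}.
Keep first 5 events (discard last 2):
  after event 1 (t=1: SET z = 23): {z=23}
  after event 2 (t=4: SET z = 15): {z=15}
  after event 3 (t=13: SET x = 17): {x=17, z=15}
  after event 4 (t=20: SET x = 12): {x=12, z=15}
  after event 5 (t=27: DEL x): {z=15}

Answer: {z=15}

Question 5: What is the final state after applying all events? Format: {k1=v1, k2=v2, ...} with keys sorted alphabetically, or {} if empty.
Answer: {y=-5, z=15}

Derivation:
  after event 1 (t=1: SET z = 23): {z=23}
  after event 2 (t=4: SET z = 15): {z=15}
  after event 3 (t=13: SET x = 17): {x=17, z=15}
  after event 4 (t=20: SET x = 12): {x=12, z=15}
  after event 5 (t=27: DEL x): {z=15}
  after event 6 (t=35: SET y = 3): {y=3, z=15}
  after event 7 (t=45: DEC y by 8): {y=-5, z=15}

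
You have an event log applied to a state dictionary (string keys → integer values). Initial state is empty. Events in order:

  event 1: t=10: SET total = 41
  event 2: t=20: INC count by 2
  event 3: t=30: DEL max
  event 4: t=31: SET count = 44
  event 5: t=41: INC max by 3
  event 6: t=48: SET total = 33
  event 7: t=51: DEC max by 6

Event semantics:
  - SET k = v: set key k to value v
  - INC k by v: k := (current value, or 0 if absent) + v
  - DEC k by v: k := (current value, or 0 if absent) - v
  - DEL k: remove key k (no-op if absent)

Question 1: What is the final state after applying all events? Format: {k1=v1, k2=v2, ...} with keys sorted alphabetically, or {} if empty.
Answer: {count=44, max=-3, total=33}

Derivation:
  after event 1 (t=10: SET total = 41): {total=41}
  after event 2 (t=20: INC count by 2): {count=2, total=41}
  after event 3 (t=30: DEL max): {count=2, total=41}
  after event 4 (t=31: SET count = 44): {count=44, total=41}
  after event 5 (t=41: INC max by 3): {count=44, max=3, total=41}
  after event 6 (t=48: SET total = 33): {count=44, max=3, total=33}
  after event 7 (t=51: DEC max by 6): {count=44, max=-3, total=33}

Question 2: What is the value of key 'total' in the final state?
Track key 'total' through all 7 events:
  event 1 (t=10: SET total = 41): total (absent) -> 41
  event 2 (t=20: INC count by 2): total unchanged
  event 3 (t=30: DEL max): total unchanged
  event 4 (t=31: SET count = 44): total unchanged
  event 5 (t=41: INC max by 3): total unchanged
  event 6 (t=48: SET total = 33): total 41 -> 33
  event 7 (t=51: DEC max by 6): total unchanged
Final: total = 33

Answer: 33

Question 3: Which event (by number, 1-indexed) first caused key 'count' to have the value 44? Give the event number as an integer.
Looking for first event where count becomes 44:
  event 2: count = 2
  event 3: count = 2
  event 4: count 2 -> 44  <-- first match

Answer: 4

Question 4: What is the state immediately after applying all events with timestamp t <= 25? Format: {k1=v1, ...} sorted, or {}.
Answer: {count=2, total=41}

Derivation:
Apply events with t <= 25 (2 events):
  after event 1 (t=10: SET total = 41): {total=41}
  after event 2 (t=20: INC count by 2): {count=2, total=41}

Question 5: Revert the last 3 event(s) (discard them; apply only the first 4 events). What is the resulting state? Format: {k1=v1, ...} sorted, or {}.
Answer: {count=44, total=41}

Derivation:
Keep first 4 events (discard last 3):
  after event 1 (t=10: SET total = 41): {total=41}
  after event 2 (t=20: INC count by 2): {count=2, total=41}
  after event 3 (t=30: DEL max): {count=2, total=41}
  after event 4 (t=31: SET count = 44): {count=44, total=41}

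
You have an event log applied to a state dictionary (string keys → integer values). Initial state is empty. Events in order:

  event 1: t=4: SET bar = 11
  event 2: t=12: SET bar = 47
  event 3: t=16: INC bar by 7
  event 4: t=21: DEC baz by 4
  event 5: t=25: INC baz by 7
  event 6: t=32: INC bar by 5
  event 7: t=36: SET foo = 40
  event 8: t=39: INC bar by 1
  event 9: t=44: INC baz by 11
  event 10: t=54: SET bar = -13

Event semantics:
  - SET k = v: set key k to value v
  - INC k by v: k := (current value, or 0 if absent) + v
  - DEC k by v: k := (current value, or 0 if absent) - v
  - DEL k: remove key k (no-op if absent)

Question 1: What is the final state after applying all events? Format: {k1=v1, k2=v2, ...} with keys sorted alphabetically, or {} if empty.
  after event 1 (t=4: SET bar = 11): {bar=11}
  after event 2 (t=12: SET bar = 47): {bar=47}
  after event 3 (t=16: INC bar by 7): {bar=54}
  after event 4 (t=21: DEC baz by 4): {bar=54, baz=-4}
  after event 5 (t=25: INC baz by 7): {bar=54, baz=3}
  after event 6 (t=32: INC bar by 5): {bar=59, baz=3}
  after event 7 (t=36: SET foo = 40): {bar=59, baz=3, foo=40}
  after event 8 (t=39: INC bar by 1): {bar=60, baz=3, foo=40}
  after event 9 (t=44: INC baz by 11): {bar=60, baz=14, foo=40}
  after event 10 (t=54: SET bar = -13): {bar=-13, baz=14, foo=40}

Answer: {bar=-13, baz=14, foo=40}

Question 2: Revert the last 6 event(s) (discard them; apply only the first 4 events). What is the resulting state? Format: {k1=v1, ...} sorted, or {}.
Answer: {bar=54, baz=-4}

Derivation:
Keep first 4 events (discard last 6):
  after event 1 (t=4: SET bar = 11): {bar=11}
  after event 2 (t=12: SET bar = 47): {bar=47}
  after event 3 (t=16: INC bar by 7): {bar=54}
  after event 4 (t=21: DEC baz by 4): {bar=54, baz=-4}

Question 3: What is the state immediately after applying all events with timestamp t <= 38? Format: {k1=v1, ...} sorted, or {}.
Apply events with t <= 38 (7 events):
  after event 1 (t=4: SET bar = 11): {bar=11}
  after event 2 (t=12: SET bar = 47): {bar=47}
  after event 3 (t=16: INC bar by 7): {bar=54}
  after event 4 (t=21: DEC baz by 4): {bar=54, baz=-4}
  after event 5 (t=25: INC baz by 7): {bar=54, baz=3}
  after event 6 (t=32: INC bar by 5): {bar=59, baz=3}
  after event 7 (t=36: SET foo = 40): {bar=59, baz=3, foo=40}

Answer: {bar=59, baz=3, foo=40}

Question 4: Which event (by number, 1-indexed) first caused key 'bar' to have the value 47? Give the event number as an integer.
Answer: 2

Derivation:
Looking for first event where bar becomes 47:
  event 1: bar = 11
  event 2: bar 11 -> 47  <-- first match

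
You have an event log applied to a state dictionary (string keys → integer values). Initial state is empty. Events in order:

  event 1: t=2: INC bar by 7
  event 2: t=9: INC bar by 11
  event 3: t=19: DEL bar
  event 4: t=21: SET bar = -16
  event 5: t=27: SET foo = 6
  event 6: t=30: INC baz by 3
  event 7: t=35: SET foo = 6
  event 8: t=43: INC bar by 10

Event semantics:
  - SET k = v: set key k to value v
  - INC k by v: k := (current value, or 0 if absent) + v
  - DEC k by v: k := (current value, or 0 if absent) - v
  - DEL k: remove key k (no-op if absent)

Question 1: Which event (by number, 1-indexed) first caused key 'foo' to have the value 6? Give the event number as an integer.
Looking for first event where foo becomes 6:
  event 5: foo (absent) -> 6  <-- first match

Answer: 5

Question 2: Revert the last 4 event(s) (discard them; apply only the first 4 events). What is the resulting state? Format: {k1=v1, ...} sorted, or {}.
Answer: {bar=-16}

Derivation:
Keep first 4 events (discard last 4):
  after event 1 (t=2: INC bar by 7): {bar=7}
  after event 2 (t=9: INC bar by 11): {bar=18}
  after event 3 (t=19: DEL bar): {}
  after event 4 (t=21: SET bar = -16): {bar=-16}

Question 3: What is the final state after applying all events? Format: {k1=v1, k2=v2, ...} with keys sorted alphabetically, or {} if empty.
Answer: {bar=-6, baz=3, foo=6}

Derivation:
  after event 1 (t=2: INC bar by 7): {bar=7}
  after event 2 (t=9: INC bar by 11): {bar=18}
  after event 3 (t=19: DEL bar): {}
  after event 4 (t=21: SET bar = -16): {bar=-16}
  after event 5 (t=27: SET foo = 6): {bar=-16, foo=6}
  after event 6 (t=30: INC baz by 3): {bar=-16, baz=3, foo=6}
  after event 7 (t=35: SET foo = 6): {bar=-16, baz=3, foo=6}
  after event 8 (t=43: INC bar by 10): {bar=-6, baz=3, foo=6}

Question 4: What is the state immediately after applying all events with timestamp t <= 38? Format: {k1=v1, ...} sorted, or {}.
Apply events with t <= 38 (7 events):
  after event 1 (t=2: INC bar by 7): {bar=7}
  after event 2 (t=9: INC bar by 11): {bar=18}
  after event 3 (t=19: DEL bar): {}
  after event 4 (t=21: SET bar = -16): {bar=-16}
  after event 5 (t=27: SET foo = 6): {bar=-16, foo=6}
  after event 6 (t=30: INC baz by 3): {bar=-16, baz=3, foo=6}
  after event 7 (t=35: SET foo = 6): {bar=-16, baz=3, foo=6}

Answer: {bar=-16, baz=3, foo=6}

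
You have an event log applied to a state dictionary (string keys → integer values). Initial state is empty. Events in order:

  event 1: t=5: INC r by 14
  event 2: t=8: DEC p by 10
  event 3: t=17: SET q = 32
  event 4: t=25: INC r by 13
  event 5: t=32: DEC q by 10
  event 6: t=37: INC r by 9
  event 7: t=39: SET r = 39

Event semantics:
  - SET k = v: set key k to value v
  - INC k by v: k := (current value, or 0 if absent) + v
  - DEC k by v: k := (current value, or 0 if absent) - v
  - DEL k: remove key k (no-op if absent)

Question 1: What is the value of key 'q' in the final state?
Answer: 22

Derivation:
Track key 'q' through all 7 events:
  event 1 (t=5: INC r by 14): q unchanged
  event 2 (t=8: DEC p by 10): q unchanged
  event 3 (t=17: SET q = 32): q (absent) -> 32
  event 4 (t=25: INC r by 13): q unchanged
  event 5 (t=32: DEC q by 10): q 32 -> 22
  event 6 (t=37: INC r by 9): q unchanged
  event 7 (t=39: SET r = 39): q unchanged
Final: q = 22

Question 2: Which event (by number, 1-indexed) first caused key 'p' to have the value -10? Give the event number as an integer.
Looking for first event where p becomes -10:
  event 2: p (absent) -> -10  <-- first match

Answer: 2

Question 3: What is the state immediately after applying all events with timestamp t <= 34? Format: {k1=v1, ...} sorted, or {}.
Apply events with t <= 34 (5 events):
  after event 1 (t=5: INC r by 14): {r=14}
  after event 2 (t=8: DEC p by 10): {p=-10, r=14}
  after event 3 (t=17: SET q = 32): {p=-10, q=32, r=14}
  after event 4 (t=25: INC r by 13): {p=-10, q=32, r=27}
  after event 5 (t=32: DEC q by 10): {p=-10, q=22, r=27}

Answer: {p=-10, q=22, r=27}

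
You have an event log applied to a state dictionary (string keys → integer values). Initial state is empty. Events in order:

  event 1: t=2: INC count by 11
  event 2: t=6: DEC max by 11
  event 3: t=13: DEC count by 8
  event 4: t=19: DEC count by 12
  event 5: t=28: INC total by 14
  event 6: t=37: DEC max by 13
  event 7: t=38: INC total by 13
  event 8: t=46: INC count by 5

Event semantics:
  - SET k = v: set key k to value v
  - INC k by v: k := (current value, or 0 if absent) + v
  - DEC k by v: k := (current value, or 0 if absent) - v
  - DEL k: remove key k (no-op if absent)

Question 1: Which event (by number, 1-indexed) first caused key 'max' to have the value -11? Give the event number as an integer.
Answer: 2

Derivation:
Looking for first event where max becomes -11:
  event 2: max (absent) -> -11  <-- first match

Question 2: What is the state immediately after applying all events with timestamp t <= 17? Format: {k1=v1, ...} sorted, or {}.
Apply events with t <= 17 (3 events):
  after event 1 (t=2: INC count by 11): {count=11}
  after event 2 (t=6: DEC max by 11): {count=11, max=-11}
  after event 3 (t=13: DEC count by 8): {count=3, max=-11}

Answer: {count=3, max=-11}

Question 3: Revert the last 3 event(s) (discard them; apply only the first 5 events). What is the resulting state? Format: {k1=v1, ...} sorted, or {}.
Answer: {count=-9, max=-11, total=14}

Derivation:
Keep first 5 events (discard last 3):
  after event 1 (t=2: INC count by 11): {count=11}
  after event 2 (t=6: DEC max by 11): {count=11, max=-11}
  after event 3 (t=13: DEC count by 8): {count=3, max=-11}
  after event 4 (t=19: DEC count by 12): {count=-9, max=-11}
  after event 5 (t=28: INC total by 14): {count=-9, max=-11, total=14}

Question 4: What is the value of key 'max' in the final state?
Answer: -24

Derivation:
Track key 'max' through all 8 events:
  event 1 (t=2: INC count by 11): max unchanged
  event 2 (t=6: DEC max by 11): max (absent) -> -11
  event 3 (t=13: DEC count by 8): max unchanged
  event 4 (t=19: DEC count by 12): max unchanged
  event 5 (t=28: INC total by 14): max unchanged
  event 6 (t=37: DEC max by 13): max -11 -> -24
  event 7 (t=38: INC total by 13): max unchanged
  event 8 (t=46: INC count by 5): max unchanged
Final: max = -24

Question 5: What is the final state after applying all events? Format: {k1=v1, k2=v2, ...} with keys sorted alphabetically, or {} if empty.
  after event 1 (t=2: INC count by 11): {count=11}
  after event 2 (t=6: DEC max by 11): {count=11, max=-11}
  after event 3 (t=13: DEC count by 8): {count=3, max=-11}
  after event 4 (t=19: DEC count by 12): {count=-9, max=-11}
  after event 5 (t=28: INC total by 14): {count=-9, max=-11, total=14}
  after event 6 (t=37: DEC max by 13): {count=-9, max=-24, total=14}
  after event 7 (t=38: INC total by 13): {count=-9, max=-24, total=27}
  after event 8 (t=46: INC count by 5): {count=-4, max=-24, total=27}

Answer: {count=-4, max=-24, total=27}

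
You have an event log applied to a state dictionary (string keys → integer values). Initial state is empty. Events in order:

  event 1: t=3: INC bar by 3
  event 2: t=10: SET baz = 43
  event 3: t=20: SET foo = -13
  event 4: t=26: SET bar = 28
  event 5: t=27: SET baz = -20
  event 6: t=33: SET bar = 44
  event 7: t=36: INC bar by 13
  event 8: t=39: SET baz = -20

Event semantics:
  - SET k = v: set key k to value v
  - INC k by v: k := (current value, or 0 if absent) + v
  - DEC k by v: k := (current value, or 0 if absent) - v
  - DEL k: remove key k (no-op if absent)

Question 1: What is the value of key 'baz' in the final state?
Track key 'baz' through all 8 events:
  event 1 (t=3: INC bar by 3): baz unchanged
  event 2 (t=10: SET baz = 43): baz (absent) -> 43
  event 3 (t=20: SET foo = -13): baz unchanged
  event 4 (t=26: SET bar = 28): baz unchanged
  event 5 (t=27: SET baz = -20): baz 43 -> -20
  event 6 (t=33: SET bar = 44): baz unchanged
  event 7 (t=36: INC bar by 13): baz unchanged
  event 8 (t=39: SET baz = -20): baz -20 -> -20
Final: baz = -20

Answer: -20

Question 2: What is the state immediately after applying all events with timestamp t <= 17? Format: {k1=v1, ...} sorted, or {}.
Apply events with t <= 17 (2 events):
  after event 1 (t=3: INC bar by 3): {bar=3}
  after event 2 (t=10: SET baz = 43): {bar=3, baz=43}

Answer: {bar=3, baz=43}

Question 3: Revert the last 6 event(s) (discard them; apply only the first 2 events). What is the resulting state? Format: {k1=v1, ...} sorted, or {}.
Keep first 2 events (discard last 6):
  after event 1 (t=3: INC bar by 3): {bar=3}
  after event 2 (t=10: SET baz = 43): {bar=3, baz=43}

Answer: {bar=3, baz=43}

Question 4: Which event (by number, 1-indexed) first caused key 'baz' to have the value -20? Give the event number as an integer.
Looking for first event where baz becomes -20:
  event 2: baz = 43
  event 3: baz = 43
  event 4: baz = 43
  event 5: baz 43 -> -20  <-- first match

Answer: 5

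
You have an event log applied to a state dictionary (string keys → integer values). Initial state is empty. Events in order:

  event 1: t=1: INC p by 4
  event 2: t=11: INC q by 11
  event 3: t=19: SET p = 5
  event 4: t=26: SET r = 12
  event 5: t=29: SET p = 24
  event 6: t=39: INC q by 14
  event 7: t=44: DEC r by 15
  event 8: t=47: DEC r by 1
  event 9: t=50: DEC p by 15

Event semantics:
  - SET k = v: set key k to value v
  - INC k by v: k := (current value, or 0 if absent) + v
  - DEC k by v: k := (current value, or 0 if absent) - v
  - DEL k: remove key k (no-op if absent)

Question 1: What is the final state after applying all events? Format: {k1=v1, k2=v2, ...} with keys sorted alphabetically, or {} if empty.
  after event 1 (t=1: INC p by 4): {p=4}
  after event 2 (t=11: INC q by 11): {p=4, q=11}
  after event 3 (t=19: SET p = 5): {p=5, q=11}
  after event 4 (t=26: SET r = 12): {p=5, q=11, r=12}
  after event 5 (t=29: SET p = 24): {p=24, q=11, r=12}
  after event 6 (t=39: INC q by 14): {p=24, q=25, r=12}
  after event 7 (t=44: DEC r by 15): {p=24, q=25, r=-3}
  after event 8 (t=47: DEC r by 1): {p=24, q=25, r=-4}
  after event 9 (t=50: DEC p by 15): {p=9, q=25, r=-4}

Answer: {p=9, q=25, r=-4}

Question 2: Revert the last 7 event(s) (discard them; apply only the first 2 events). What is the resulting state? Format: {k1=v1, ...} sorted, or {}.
Answer: {p=4, q=11}

Derivation:
Keep first 2 events (discard last 7):
  after event 1 (t=1: INC p by 4): {p=4}
  after event 2 (t=11: INC q by 11): {p=4, q=11}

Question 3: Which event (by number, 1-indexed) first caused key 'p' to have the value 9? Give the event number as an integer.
Looking for first event where p becomes 9:
  event 1: p = 4
  event 2: p = 4
  event 3: p = 5
  event 4: p = 5
  event 5: p = 24
  event 6: p = 24
  event 7: p = 24
  event 8: p = 24
  event 9: p 24 -> 9  <-- first match

Answer: 9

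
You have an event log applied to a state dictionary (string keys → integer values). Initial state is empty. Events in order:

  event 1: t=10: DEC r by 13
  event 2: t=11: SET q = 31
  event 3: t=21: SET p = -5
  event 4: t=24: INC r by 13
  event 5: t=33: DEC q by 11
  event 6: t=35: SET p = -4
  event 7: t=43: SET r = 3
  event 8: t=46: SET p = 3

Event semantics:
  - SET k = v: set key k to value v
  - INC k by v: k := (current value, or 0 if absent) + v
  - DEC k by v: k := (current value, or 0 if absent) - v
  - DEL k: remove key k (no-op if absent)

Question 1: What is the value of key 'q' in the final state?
Track key 'q' through all 8 events:
  event 1 (t=10: DEC r by 13): q unchanged
  event 2 (t=11: SET q = 31): q (absent) -> 31
  event 3 (t=21: SET p = -5): q unchanged
  event 4 (t=24: INC r by 13): q unchanged
  event 5 (t=33: DEC q by 11): q 31 -> 20
  event 6 (t=35: SET p = -4): q unchanged
  event 7 (t=43: SET r = 3): q unchanged
  event 8 (t=46: SET p = 3): q unchanged
Final: q = 20

Answer: 20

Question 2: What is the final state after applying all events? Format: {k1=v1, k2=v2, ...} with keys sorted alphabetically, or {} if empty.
  after event 1 (t=10: DEC r by 13): {r=-13}
  after event 2 (t=11: SET q = 31): {q=31, r=-13}
  after event 3 (t=21: SET p = -5): {p=-5, q=31, r=-13}
  after event 4 (t=24: INC r by 13): {p=-5, q=31, r=0}
  after event 5 (t=33: DEC q by 11): {p=-5, q=20, r=0}
  after event 6 (t=35: SET p = -4): {p=-4, q=20, r=0}
  after event 7 (t=43: SET r = 3): {p=-4, q=20, r=3}
  after event 8 (t=46: SET p = 3): {p=3, q=20, r=3}

Answer: {p=3, q=20, r=3}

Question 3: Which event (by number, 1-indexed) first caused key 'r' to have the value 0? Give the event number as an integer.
Looking for first event where r becomes 0:
  event 1: r = -13
  event 2: r = -13
  event 3: r = -13
  event 4: r -13 -> 0  <-- first match

Answer: 4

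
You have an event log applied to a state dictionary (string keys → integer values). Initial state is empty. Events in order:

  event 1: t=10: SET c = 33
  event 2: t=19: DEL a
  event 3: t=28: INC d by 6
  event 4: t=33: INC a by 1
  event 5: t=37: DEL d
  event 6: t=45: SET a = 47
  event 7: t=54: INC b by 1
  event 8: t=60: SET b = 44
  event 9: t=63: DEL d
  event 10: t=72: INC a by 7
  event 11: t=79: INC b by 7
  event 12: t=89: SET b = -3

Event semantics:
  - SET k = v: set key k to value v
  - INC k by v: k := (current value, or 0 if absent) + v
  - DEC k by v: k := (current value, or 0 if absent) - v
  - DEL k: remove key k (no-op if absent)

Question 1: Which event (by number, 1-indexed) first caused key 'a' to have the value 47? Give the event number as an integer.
Answer: 6

Derivation:
Looking for first event where a becomes 47:
  event 4: a = 1
  event 5: a = 1
  event 6: a 1 -> 47  <-- first match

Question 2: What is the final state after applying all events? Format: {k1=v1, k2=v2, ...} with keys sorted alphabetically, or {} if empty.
  after event 1 (t=10: SET c = 33): {c=33}
  after event 2 (t=19: DEL a): {c=33}
  after event 3 (t=28: INC d by 6): {c=33, d=6}
  after event 4 (t=33: INC a by 1): {a=1, c=33, d=6}
  after event 5 (t=37: DEL d): {a=1, c=33}
  after event 6 (t=45: SET a = 47): {a=47, c=33}
  after event 7 (t=54: INC b by 1): {a=47, b=1, c=33}
  after event 8 (t=60: SET b = 44): {a=47, b=44, c=33}
  after event 9 (t=63: DEL d): {a=47, b=44, c=33}
  after event 10 (t=72: INC a by 7): {a=54, b=44, c=33}
  after event 11 (t=79: INC b by 7): {a=54, b=51, c=33}
  after event 12 (t=89: SET b = -3): {a=54, b=-3, c=33}

Answer: {a=54, b=-3, c=33}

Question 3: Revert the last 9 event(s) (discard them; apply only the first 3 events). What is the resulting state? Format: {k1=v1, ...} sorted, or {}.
Keep first 3 events (discard last 9):
  after event 1 (t=10: SET c = 33): {c=33}
  after event 2 (t=19: DEL a): {c=33}
  after event 3 (t=28: INC d by 6): {c=33, d=6}

Answer: {c=33, d=6}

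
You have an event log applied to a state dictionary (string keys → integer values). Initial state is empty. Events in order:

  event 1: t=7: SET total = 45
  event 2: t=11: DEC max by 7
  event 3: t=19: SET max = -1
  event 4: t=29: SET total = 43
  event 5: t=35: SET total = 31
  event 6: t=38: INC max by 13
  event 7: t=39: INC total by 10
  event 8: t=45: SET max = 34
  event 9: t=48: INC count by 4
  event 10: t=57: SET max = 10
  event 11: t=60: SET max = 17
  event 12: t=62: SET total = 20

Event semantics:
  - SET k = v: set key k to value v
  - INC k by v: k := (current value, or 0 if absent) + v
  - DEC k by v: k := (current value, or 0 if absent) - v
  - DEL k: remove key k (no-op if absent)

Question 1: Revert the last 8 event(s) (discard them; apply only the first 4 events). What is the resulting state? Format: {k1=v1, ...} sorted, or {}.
Answer: {max=-1, total=43}

Derivation:
Keep first 4 events (discard last 8):
  after event 1 (t=7: SET total = 45): {total=45}
  after event 2 (t=11: DEC max by 7): {max=-7, total=45}
  after event 3 (t=19: SET max = -1): {max=-1, total=45}
  after event 4 (t=29: SET total = 43): {max=-1, total=43}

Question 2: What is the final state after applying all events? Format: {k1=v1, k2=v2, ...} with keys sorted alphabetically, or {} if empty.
Answer: {count=4, max=17, total=20}

Derivation:
  after event 1 (t=7: SET total = 45): {total=45}
  after event 2 (t=11: DEC max by 7): {max=-7, total=45}
  after event 3 (t=19: SET max = -1): {max=-1, total=45}
  after event 4 (t=29: SET total = 43): {max=-1, total=43}
  after event 5 (t=35: SET total = 31): {max=-1, total=31}
  after event 6 (t=38: INC max by 13): {max=12, total=31}
  after event 7 (t=39: INC total by 10): {max=12, total=41}
  after event 8 (t=45: SET max = 34): {max=34, total=41}
  after event 9 (t=48: INC count by 4): {count=4, max=34, total=41}
  after event 10 (t=57: SET max = 10): {count=4, max=10, total=41}
  after event 11 (t=60: SET max = 17): {count=4, max=17, total=41}
  after event 12 (t=62: SET total = 20): {count=4, max=17, total=20}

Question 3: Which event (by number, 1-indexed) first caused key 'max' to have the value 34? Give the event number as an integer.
Looking for first event where max becomes 34:
  event 2: max = -7
  event 3: max = -1
  event 4: max = -1
  event 5: max = -1
  event 6: max = 12
  event 7: max = 12
  event 8: max 12 -> 34  <-- first match

Answer: 8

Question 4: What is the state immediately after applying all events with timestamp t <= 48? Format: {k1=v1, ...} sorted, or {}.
Apply events with t <= 48 (9 events):
  after event 1 (t=7: SET total = 45): {total=45}
  after event 2 (t=11: DEC max by 7): {max=-7, total=45}
  after event 3 (t=19: SET max = -1): {max=-1, total=45}
  after event 4 (t=29: SET total = 43): {max=-1, total=43}
  after event 5 (t=35: SET total = 31): {max=-1, total=31}
  after event 6 (t=38: INC max by 13): {max=12, total=31}
  after event 7 (t=39: INC total by 10): {max=12, total=41}
  after event 8 (t=45: SET max = 34): {max=34, total=41}
  after event 9 (t=48: INC count by 4): {count=4, max=34, total=41}

Answer: {count=4, max=34, total=41}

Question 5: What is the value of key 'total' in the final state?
Answer: 20

Derivation:
Track key 'total' through all 12 events:
  event 1 (t=7: SET total = 45): total (absent) -> 45
  event 2 (t=11: DEC max by 7): total unchanged
  event 3 (t=19: SET max = -1): total unchanged
  event 4 (t=29: SET total = 43): total 45 -> 43
  event 5 (t=35: SET total = 31): total 43 -> 31
  event 6 (t=38: INC max by 13): total unchanged
  event 7 (t=39: INC total by 10): total 31 -> 41
  event 8 (t=45: SET max = 34): total unchanged
  event 9 (t=48: INC count by 4): total unchanged
  event 10 (t=57: SET max = 10): total unchanged
  event 11 (t=60: SET max = 17): total unchanged
  event 12 (t=62: SET total = 20): total 41 -> 20
Final: total = 20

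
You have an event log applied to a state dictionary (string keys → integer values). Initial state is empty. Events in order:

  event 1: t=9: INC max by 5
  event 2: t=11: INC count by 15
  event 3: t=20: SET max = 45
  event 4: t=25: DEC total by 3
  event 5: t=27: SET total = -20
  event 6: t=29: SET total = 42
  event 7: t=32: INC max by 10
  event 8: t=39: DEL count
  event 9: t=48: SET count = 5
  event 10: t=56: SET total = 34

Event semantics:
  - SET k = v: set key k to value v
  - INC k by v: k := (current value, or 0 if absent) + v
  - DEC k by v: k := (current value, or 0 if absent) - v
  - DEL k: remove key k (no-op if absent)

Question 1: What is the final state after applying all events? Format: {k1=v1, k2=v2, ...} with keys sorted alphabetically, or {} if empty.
Answer: {count=5, max=55, total=34}

Derivation:
  after event 1 (t=9: INC max by 5): {max=5}
  after event 2 (t=11: INC count by 15): {count=15, max=5}
  after event 3 (t=20: SET max = 45): {count=15, max=45}
  after event 4 (t=25: DEC total by 3): {count=15, max=45, total=-3}
  after event 5 (t=27: SET total = -20): {count=15, max=45, total=-20}
  after event 6 (t=29: SET total = 42): {count=15, max=45, total=42}
  after event 7 (t=32: INC max by 10): {count=15, max=55, total=42}
  after event 8 (t=39: DEL count): {max=55, total=42}
  after event 9 (t=48: SET count = 5): {count=5, max=55, total=42}
  after event 10 (t=56: SET total = 34): {count=5, max=55, total=34}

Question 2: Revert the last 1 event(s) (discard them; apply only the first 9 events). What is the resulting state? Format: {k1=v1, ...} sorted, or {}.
Keep first 9 events (discard last 1):
  after event 1 (t=9: INC max by 5): {max=5}
  after event 2 (t=11: INC count by 15): {count=15, max=5}
  after event 3 (t=20: SET max = 45): {count=15, max=45}
  after event 4 (t=25: DEC total by 3): {count=15, max=45, total=-3}
  after event 5 (t=27: SET total = -20): {count=15, max=45, total=-20}
  after event 6 (t=29: SET total = 42): {count=15, max=45, total=42}
  after event 7 (t=32: INC max by 10): {count=15, max=55, total=42}
  after event 8 (t=39: DEL count): {max=55, total=42}
  after event 9 (t=48: SET count = 5): {count=5, max=55, total=42}

Answer: {count=5, max=55, total=42}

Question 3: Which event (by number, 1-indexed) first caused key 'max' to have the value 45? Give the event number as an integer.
Answer: 3

Derivation:
Looking for first event where max becomes 45:
  event 1: max = 5
  event 2: max = 5
  event 3: max 5 -> 45  <-- first match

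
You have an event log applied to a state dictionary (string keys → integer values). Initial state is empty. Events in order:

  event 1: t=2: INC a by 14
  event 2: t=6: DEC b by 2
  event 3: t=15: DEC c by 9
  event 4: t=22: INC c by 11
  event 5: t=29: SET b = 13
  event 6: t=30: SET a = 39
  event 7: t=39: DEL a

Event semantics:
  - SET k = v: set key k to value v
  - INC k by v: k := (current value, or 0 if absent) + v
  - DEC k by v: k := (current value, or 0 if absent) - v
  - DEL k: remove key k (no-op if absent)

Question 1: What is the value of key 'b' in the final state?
Track key 'b' through all 7 events:
  event 1 (t=2: INC a by 14): b unchanged
  event 2 (t=6: DEC b by 2): b (absent) -> -2
  event 3 (t=15: DEC c by 9): b unchanged
  event 4 (t=22: INC c by 11): b unchanged
  event 5 (t=29: SET b = 13): b -2 -> 13
  event 6 (t=30: SET a = 39): b unchanged
  event 7 (t=39: DEL a): b unchanged
Final: b = 13

Answer: 13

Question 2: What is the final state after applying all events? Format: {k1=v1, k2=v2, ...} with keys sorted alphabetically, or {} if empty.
Answer: {b=13, c=2}

Derivation:
  after event 1 (t=2: INC a by 14): {a=14}
  after event 2 (t=6: DEC b by 2): {a=14, b=-2}
  after event 3 (t=15: DEC c by 9): {a=14, b=-2, c=-9}
  after event 4 (t=22: INC c by 11): {a=14, b=-2, c=2}
  after event 5 (t=29: SET b = 13): {a=14, b=13, c=2}
  after event 6 (t=30: SET a = 39): {a=39, b=13, c=2}
  after event 7 (t=39: DEL a): {b=13, c=2}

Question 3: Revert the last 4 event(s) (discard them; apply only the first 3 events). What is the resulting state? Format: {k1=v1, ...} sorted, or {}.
Answer: {a=14, b=-2, c=-9}

Derivation:
Keep first 3 events (discard last 4):
  after event 1 (t=2: INC a by 14): {a=14}
  after event 2 (t=6: DEC b by 2): {a=14, b=-2}
  after event 3 (t=15: DEC c by 9): {a=14, b=-2, c=-9}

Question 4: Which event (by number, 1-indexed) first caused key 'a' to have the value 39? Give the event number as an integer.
Answer: 6

Derivation:
Looking for first event where a becomes 39:
  event 1: a = 14
  event 2: a = 14
  event 3: a = 14
  event 4: a = 14
  event 5: a = 14
  event 6: a 14 -> 39  <-- first match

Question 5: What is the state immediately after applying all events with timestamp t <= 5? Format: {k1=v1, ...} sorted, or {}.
Answer: {a=14}

Derivation:
Apply events with t <= 5 (1 events):
  after event 1 (t=2: INC a by 14): {a=14}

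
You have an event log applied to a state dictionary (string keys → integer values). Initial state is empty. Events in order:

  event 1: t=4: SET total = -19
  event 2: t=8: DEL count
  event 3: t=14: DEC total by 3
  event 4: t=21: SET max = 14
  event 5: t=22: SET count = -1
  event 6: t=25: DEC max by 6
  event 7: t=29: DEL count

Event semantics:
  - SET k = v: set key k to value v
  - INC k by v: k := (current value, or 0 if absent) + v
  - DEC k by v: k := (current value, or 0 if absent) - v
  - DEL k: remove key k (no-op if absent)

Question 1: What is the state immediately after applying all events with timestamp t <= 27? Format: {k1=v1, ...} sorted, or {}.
Answer: {count=-1, max=8, total=-22}

Derivation:
Apply events with t <= 27 (6 events):
  after event 1 (t=4: SET total = -19): {total=-19}
  after event 2 (t=8: DEL count): {total=-19}
  after event 3 (t=14: DEC total by 3): {total=-22}
  after event 4 (t=21: SET max = 14): {max=14, total=-22}
  after event 5 (t=22: SET count = -1): {count=-1, max=14, total=-22}
  after event 6 (t=25: DEC max by 6): {count=-1, max=8, total=-22}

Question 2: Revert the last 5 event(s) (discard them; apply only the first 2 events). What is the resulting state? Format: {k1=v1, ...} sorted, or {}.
Answer: {total=-19}

Derivation:
Keep first 2 events (discard last 5):
  after event 1 (t=4: SET total = -19): {total=-19}
  after event 2 (t=8: DEL count): {total=-19}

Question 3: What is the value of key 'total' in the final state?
Answer: -22

Derivation:
Track key 'total' through all 7 events:
  event 1 (t=4: SET total = -19): total (absent) -> -19
  event 2 (t=8: DEL count): total unchanged
  event 3 (t=14: DEC total by 3): total -19 -> -22
  event 4 (t=21: SET max = 14): total unchanged
  event 5 (t=22: SET count = -1): total unchanged
  event 6 (t=25: DEC max by 6): total unchanged
  event 7 (t=29: DEL count): total unchanged
Final: total = -22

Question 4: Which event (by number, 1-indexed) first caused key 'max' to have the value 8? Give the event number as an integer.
Answer: 6

Derivation:
Looking for first event where max becomes 8:
  event 4: max = 14
  event 5: max = 14
  event 6: max 14 -> 8  <-- first match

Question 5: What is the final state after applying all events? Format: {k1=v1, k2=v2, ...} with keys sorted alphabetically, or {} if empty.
  after event 1 (t=4: SET total = -19): {total=-19}
  after event 2 (t=8: DEL count): {total=-19}
  after event 3 (t=14: DEC total by 3): {total=-22}
  after event 4 (t=21: SET max = 14): {max=14, total=-22}
  after event 5 (t=22: SET count = -1): {count=-1, max=14, total=-22}
  after event 6 (t=25: DEC max by 6): {count=-1, max=8, total=-22}
  after event 7 (t=29: DEL count): {max=8, total=-22}

Answer: {max=8, total=-22}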